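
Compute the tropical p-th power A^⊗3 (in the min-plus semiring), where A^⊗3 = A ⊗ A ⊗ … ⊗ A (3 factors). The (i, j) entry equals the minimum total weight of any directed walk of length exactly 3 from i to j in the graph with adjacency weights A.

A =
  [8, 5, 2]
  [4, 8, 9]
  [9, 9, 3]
A^⊗3 =
  [14, 14, 8]
  [13, 15, 9]
  [15, 15, 9]

Each entry (A^⊗3)_ij equals the minimum over all length-3 walks i = v_0 → v_1 → … → v_3 = j of Σ_t A[v_t][v_{t+1}]. For example, for (i, j) = (0, 2) we minimise over 9 possible intermediate vertex sequences; the minimum is 8, attained along the walk 0 → 2 → 2 → 2.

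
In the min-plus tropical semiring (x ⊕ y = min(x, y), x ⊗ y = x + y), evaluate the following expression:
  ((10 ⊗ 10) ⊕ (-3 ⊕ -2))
((10 ⊗ 10) ⊕ (-3 ⊕ -2)) = -3

Expand innermost to outermost. Recall ⊕ takes the minimum of its arguments and ⊗ takes their sum. Working out the expression ((10 ⊗ 10) ⊕ (-3 ⊕ -2)) gives -3.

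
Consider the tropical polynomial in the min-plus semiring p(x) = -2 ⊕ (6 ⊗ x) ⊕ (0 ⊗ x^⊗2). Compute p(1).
p(1) = -2

A tropical monomial a ⊗ x^⊗i evaluates to a + i · x. Evaluating each term at x = 1:
  Term 0 contributes -2 + 0 · 1 = -2
  Term 1 contributes 6 + 1 · 1 = 7
  Term 2 contributes 0 + 2 · 1 = 2
p(1) = ⊕ of these = min[-2, 7, 2] = -2.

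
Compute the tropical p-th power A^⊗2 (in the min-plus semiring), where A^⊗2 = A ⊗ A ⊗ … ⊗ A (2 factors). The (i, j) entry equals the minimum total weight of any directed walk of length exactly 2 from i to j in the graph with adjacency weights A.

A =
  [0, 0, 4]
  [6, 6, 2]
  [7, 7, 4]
A^⊗2 =
  [0, 0, 2]
  [6, 6, 6]
  [7, 7, 8]

Each entry (A^⊗2)_ij equals the minimum over all length-2 walks i = v_0 → v_1 → … → v_2 = j of Σ_t A[v_t][v_{t+1}]. For example, for (i, j) = (0, 2) we minimise over 3 possible intermediate vertex sequences; the minimum is 2, attained along the walk 0 → 1 → 2.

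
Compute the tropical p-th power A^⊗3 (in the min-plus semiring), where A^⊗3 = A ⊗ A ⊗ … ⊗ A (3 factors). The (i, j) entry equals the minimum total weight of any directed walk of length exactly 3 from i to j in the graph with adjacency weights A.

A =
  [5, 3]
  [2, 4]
A^⊗3 =
  [9, 8]
  [7, 9]

Each entry (A^⊗3)_ij equals the minimum over all length-3 walks i = v_0 → v_1 → … → v_3 = j of Σ_t A[v_t][v_{t+1}]. For example, for (i, j) = (0, 1) we minimise over 4 possible intermediate vertex sequences; the minimum is 8, attained along the walk 0 → 1 → 0 → 1.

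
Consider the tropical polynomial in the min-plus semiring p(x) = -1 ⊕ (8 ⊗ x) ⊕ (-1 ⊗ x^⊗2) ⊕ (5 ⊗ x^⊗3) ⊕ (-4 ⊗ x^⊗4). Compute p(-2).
p(-2) = -12

A tropical monomial a ⊗ x^⊗i evaluates to a + i · x. Evaluating each term at x = -2:
  Term 0 contributes -1 + 0 · -2 = -1
  Term 1 contributes 8 + 1 · -2 = 6
  Term 2 contributes -1 + 2 · -2 = -5
  Term 3 contributes 5 + 3 · -2 = -1
  Term 4 contributes -4 + 4 · -2 = -12
p(-2) = ⊕ of these = min[-1, 6, -5, -1, -12] = -12.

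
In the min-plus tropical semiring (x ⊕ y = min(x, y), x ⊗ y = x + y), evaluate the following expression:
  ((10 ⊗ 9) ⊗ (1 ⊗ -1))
((10 ⊗ 9) ⊗ (1 ⊗ -1)) = 19

Expand innermost to outermost. Recall ⊕ takes the minimum of its arguments and ⊗ takes their sum. Working out the expression ((10 ⊗ 9) ⊗ (1 ⊗ -1)) gives 19.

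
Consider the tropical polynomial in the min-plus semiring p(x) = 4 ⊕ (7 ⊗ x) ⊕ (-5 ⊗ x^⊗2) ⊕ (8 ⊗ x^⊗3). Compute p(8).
p(8) = 4

A tropical monomial a ⊗ x^⊗i evaluates to a + i · x. Evaluating each term at x = 8:
  Term 0 contributes 4 + 0 · 8 = 4
  Term 1 contributes 7 + 1 · 8 = 15
  Term 2 contributes -5 + 2 · 8 = 11
  Term 3 contributes 8 + 3 · 8 = 32
p(8) = ⊕ of these = min[4, 15, 11, 32] = 4.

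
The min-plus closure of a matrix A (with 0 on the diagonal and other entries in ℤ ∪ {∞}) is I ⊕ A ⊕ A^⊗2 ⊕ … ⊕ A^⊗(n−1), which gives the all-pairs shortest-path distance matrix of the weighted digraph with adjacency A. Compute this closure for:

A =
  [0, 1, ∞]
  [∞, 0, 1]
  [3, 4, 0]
Closure =
  [0, 1, 2]
  [4, 0, 1]
  [3, 4, 0]

This is the Floyd-Warshall all-pairs shortest-path computation. For each intermediate vertex k = 0, 1, …, 2, update dist[i][j] ← min(dist[i][j], dist[i][k] + dist[k][j]). The final matrix gives, for each (i, j), the minimum total weight of any directed path from i to j (possibly empty when i = j).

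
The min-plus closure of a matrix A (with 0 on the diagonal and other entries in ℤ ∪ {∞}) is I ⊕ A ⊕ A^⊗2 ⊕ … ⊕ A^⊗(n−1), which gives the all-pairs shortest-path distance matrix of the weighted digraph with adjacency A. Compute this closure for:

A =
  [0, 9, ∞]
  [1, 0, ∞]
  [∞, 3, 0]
Closure =
  [0, 9, ∞]
  [1, 0, ∞]
  [4, 3, 0]

This is the Floyd-Warshall all-pairs shortest-path computation. For each intermediate vertex k = 0, 1, …, 2, update dist[i][j] ← min(dist[i][j], dist[i][k] + dist[k][j]). The final matrix gives, for each (i, j), the minimum total weight of any directed path from i to j (possibly empty when i = j).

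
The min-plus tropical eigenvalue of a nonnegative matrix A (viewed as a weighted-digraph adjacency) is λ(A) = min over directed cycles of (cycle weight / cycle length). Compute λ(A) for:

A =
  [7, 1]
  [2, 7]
λ(A) = 3/2

Enumerate directed cycles and compute their means (weight / length). Sample:
  cycle 0 → 0: weight = 7, length = 1, mean = 7/1 ≈ 7.000
  cycle 1 → 1: weight = 7, length = 1, mean = 7/1 ≈ 7.000
  cycle 0 → 1 → 0: weight = 3, length = 2, mean = 3/2 ≈ 1.500
  cycle 1 → 0 → 1: weight = 3, length = 2, mean = 3/2 ≈ 1.500
Minimum mean = 1.500, attained e.g. along the cycle 0 → 1 → 0 with weight 3 and length 2. So λ(A) = 3/2 = 3/2.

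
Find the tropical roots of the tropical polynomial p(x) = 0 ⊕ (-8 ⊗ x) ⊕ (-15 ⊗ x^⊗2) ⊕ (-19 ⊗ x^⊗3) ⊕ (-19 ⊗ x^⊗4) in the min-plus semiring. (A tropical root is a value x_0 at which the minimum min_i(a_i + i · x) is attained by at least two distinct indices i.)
Roots: {0, 4, 7, 8}

Each tropical root is a break point of the lower envelope of the lines y = a_i + i · x (there are 5 lines, with slopes 0, 1, ..., 4). Only the lines that attain the minimum somewhere contribute to roots; other lines are dominated. Here the surviving (envelope) indices are i = 4, i = 3, i = 2, i = 1, i = 0.
Intersections between consecutive envelope lines give the roots: for adjacent envelope indices i < j the intersection is x = (a_i − a_j) / (j − i). Reading off the sorted break points: {0, 4, 7, 8}.
Verification: at each break x_0, at least two indices attain the minimum of min_i(a_i + i · x_0).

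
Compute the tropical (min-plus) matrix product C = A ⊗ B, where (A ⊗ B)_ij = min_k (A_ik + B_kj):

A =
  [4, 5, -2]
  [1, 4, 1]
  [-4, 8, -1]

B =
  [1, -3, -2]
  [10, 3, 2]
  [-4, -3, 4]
A ⊗ B =
  [-6, -5, 2]
  [-3, -2, -1]
  [-5, -7, -6]

Apply the min-plus product entry-by-entry:
  C[0][0] = min over k of (A[0][0] + B[0][0] = 4 + 1 = 5, A[0][1] + B[1][0] = 5 + 10 = 15, A[0][2] + B[2][0] = -2 + -4 = -6) = -6 (attained at k = 2)
  C[0][1] = min over k of (A[0][0] + B[0][1] = 4 + -3 = 1, A[0][1] + B[1][1] = 5 + 3 = 8, A[0][2] + B[2][1] = -2 + -3 = -5) = -5 (attained at k = 2)
  C[0][2] = min over k of (A[0][0] + B[0][2] = 4 + -2 = 2, A[0][1] + B[1][2] = 5 + 2 = 7, A[0][2] + B[2][2] = -2 + 4 = 2) = 2 (attained at k = 0)
  C[1][0] = min over k of (A[1][0] + B[0][0] = 1 + 1 = 2, A[1][1] + B[1][0] = 4 + 10 = 14, A[1][2] + B[2][0] = 1 + -4 = -3) = -3 (attained at k = 2)
  C[1][1] = min over k of (A[1][0] + B[0][1] = 1 + -3 = -2, A[1][1] + B[1][1] = 4 + 3 = 7, A[1][2] + B[2][1] = 1 + -3 = -2) = -2 (attained at k = 0)
  C[1][2] = min over k of (A[1][0] + B[0][2] = 1 + -2 = -1, A[1][1] + B[1][2] = 4 + 2 = 6, A[1][2] + B[2][2] = 1 + 4 = 5) = -1 (attained at k = 0)
  C[2][0] = min over k of (A[2][0] + B[0][0] = -4 + 1 = -3, A[2][1] + B[1][0] = 8 + 10 = 18, A[2][2] + B[2][0] = -1 + -4 = -5) = -5 (attained at k = 2)
  C[2][1] = min over k of (A[2][0] + B[0][1] = -4 + -3 = -7, A[2][1] + B[1][1] = 8 + 3 = 11, A[2][2] + B[2][1] = -1 + -3 = -4) = -7 (attained at k = 0)
  C[2][2] = min over k of (A[2][0] + B[0][2] = -4 + -2 = -6, A[2][1] + B[1][2] = 8 + 2 = 10, A[2][2] + B[2][2] = -1 + 4 = 3) = -6 (attained at k = 0)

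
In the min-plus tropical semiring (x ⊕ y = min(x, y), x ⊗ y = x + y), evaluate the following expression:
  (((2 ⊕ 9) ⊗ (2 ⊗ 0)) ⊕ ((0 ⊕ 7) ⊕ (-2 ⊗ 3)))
(((2 ⊕ 9) ⊗ (2 ⊗ 0)) ⊕ ((0 ⊕ 7) ⊕ (-2 ⊗ 3))) = 0

Expand innermost to outermost. Recall ⊕ takes the minimum of its arguments and ⊗ takes their sum. Working out the expression (((2 ⊕ 9) ⊗ (2 ⊗ 0)) ⊕ ((0 ⊕ 7) ⊕ (-2 ⊗ 3))) gives 0.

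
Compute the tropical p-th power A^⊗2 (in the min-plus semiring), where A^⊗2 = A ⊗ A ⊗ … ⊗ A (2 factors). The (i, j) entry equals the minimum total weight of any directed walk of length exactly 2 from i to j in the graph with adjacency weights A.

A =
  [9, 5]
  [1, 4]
A^⊗2 =
  [6, 9]
  [5, 6]

Each entry (A^⊗2)_ij equals the minimum over all length-2 walks i = v_0 → v_1 → … → v_2 = j of Σ_t A[v_t][v_{t+1}]. For example, for (i, j) = (0, 1) we minimise over 2 possible intermediate vertex sequences; the minimum is 9, attained along the walk 0 → 1 → 1.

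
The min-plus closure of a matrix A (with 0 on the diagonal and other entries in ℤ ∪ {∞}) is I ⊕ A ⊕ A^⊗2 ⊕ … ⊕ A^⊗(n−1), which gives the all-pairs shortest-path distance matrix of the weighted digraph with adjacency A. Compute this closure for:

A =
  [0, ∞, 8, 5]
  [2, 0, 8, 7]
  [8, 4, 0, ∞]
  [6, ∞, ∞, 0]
Closure =
  [0, 12, 8, 5]
  [2, 0, 8, 7]
  [6, 4, 0, 11]
  [6, 18, 14, 0]

This is the Floyd-Warshall all-pairs shortest-path computation. For each intermediate vertex k = 0, 1, …, 3, update dist[i][j] ← min(dist[i][j], dist[i][k] + dist[k][j]). The final matrix gives, for each (i, j), the minimum total weight of any directed path from i to j (possibly empty when i = j).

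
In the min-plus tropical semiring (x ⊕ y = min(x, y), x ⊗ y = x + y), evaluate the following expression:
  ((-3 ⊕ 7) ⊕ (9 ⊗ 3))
((-3 ⊕ 7) ⊕ (9 ⊗ 3)) = -3

Expand innermost to outermost. Recall ⊕ takes the minimum of its arguments and ⊗ takes their sum. Working out the expression ((-3 ⊕ 7) ⊕ (9 ⊗ 3)) gives -3.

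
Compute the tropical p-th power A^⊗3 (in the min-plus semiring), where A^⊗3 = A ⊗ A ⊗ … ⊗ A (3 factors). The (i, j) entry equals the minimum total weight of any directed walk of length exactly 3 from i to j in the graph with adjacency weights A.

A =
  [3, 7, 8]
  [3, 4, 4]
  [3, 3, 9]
A^⊗3 =
  [9, 13, 14]
  [9, 11, 11]
  [9, 10, 11]

Each entry (A^⊗3)_ij equals the minimum over all length-3 walks i = v_0 → v_1 → … → v_3 = j of Σ_t A[v_t][v_{t+1}]. For example, for (i, j) = (0, 2) we minimise over 9 possible intermediate vertex sequences; the minimum is 14, attained along the walk 0 → 0 → 0 → 2.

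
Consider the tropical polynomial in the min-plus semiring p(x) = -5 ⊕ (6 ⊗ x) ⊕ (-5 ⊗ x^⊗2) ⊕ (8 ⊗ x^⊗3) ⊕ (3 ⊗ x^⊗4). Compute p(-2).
p(-2) = -9

A tropical monomial a ⊗ x^⊗i evaluates to a + i · x. Evaluating each term at x = -2:
  Term 0 contributes -5 + 0 · -2 = -5
  Term 1 contributes 6 + 1 · -2 = 4
  Term 2 contributes -5 + 2 · -2 = -9
  Term 3 contributes 8 + 3 · -2 = 2
  Term 4 contributes 3 + 4 · -2 = -5
p(-2) = ⊕ of these = min[-5, 4, -9, 2, -5] = -9.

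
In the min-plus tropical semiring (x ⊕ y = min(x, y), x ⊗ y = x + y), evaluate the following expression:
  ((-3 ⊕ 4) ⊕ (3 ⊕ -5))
((-3 ⊕ 4) ⊕ (3 ⊕ -5)) = -5

Expand innermost to outermost. Recall ⊕ takes the minimum of its arguments and ⊗ takes their sum. Working out the expression ((-3 ⊕ 4) ⊕ (3 ⊕ -5)) gives -5.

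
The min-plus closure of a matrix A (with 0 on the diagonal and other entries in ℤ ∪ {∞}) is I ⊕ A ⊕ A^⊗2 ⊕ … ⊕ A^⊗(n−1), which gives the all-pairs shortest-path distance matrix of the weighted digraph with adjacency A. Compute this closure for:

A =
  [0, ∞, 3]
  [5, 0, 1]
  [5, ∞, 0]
Closure =
  [0, ∞, 3]
  [5, 0, 1]
  [5, ∞, 0]

This is the Floyd-Warshall all-pairs shortest-path computation. For each intermediate vertex k = 0, 1, …, 2, update dist[i][j] ← min(dist[i][j], dist[i][k] + dist[k][j]). The final matrix gives, for each (i, j), the minimum total weight of any directed path from i to j (possibly empty when i = j).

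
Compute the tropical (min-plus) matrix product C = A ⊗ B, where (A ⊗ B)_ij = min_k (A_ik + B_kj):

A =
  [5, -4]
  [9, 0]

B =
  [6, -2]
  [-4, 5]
A ⊗ B =
  [-8, 1]
  [-4, 5]

Apply the min-plus product entry-by-entry:
  C[0][0] = min over k of (A[0][0] + B[0][0] = 5 + 6 = 11, A[0][1] + B[1][0] = -4 + -4 = -8) = -8 (attained at k = 1)
  C[0][1] = min over k of (A[0][0] + B[0][1] = 5 + -2 = 3, A[0][1] + B[1][1] = -4 + 5 = 1) = 1 (attained at k = 1)
  C[1][0] = min over k of (A[1][0] + B[0][0] = 9 + 6 = 15, A[1][1] + B[1][0] = 0 + -4 = -4) = -4 (attained at k = 1)
  C[1][1] = min over k of (A[1][0] + B[0][1] = 9 + -2 = 7, A[1][1] + B[1][1] = 0 + 5 = 5) = 5 (attained at k = 1)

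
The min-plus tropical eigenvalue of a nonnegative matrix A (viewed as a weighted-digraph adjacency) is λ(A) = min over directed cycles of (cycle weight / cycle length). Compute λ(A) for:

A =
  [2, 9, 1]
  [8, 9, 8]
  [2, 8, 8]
λ(A) = 3/2

Enumerate directed cycles and compute their means (weight / length). Sample:
  cycle 0 → 0: weight = 2, length = 1, mean = 2/1 ≈ 2.000
  cycle 1 → 1: weight = 9, length = 1, mean = 9/1 ≈ 9.000
  cycle 2 → 2: weight = 8, length = 1, mean = 8/1 ≈ 8.000
  cycle 0 → 1 → 0: weight = 17, length = 2, mean = 17/2 ≈ 8.500
  cycle 0 → 2 → 0: weight = 3, length = 2, mean = 3/2 ≈ 1.500
  cycle 1 → 0 → 1: weight = 17, length = 2, mean = 17/2 ≈ 8.500
Minimum mean = 1.500, attained e.g. along the cycle 0 → 2 → 0 with weight 3 and length 2. So λ(A) = 3/2 = 3/2.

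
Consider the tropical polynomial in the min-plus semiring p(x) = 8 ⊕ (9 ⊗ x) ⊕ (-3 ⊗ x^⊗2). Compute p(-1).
p(-1) = -5

A tropical monomial a ⊗ x^⊗i evaluates to a + i · x. Evaluating each term at x = -1:
  Term 0 contributes 8 + 0 · -1 = 8
  Term 1 contributes 9 + 1 · -1 = 8
  Term 2 contributes -3 + 2 · -1 = -5
p(-1) = ⊕ of these = min[8, 8, -5] = -5.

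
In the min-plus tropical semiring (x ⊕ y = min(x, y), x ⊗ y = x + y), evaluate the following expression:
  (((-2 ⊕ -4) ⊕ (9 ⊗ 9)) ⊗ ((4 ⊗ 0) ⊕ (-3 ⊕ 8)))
(((-2 ⊕ -4) ⊕ (9 ⊗ 9)) ⊗ ((4 ⊗ 0) ⊕ (-3 ⊕ 8))) = -7

Expand innermost to outermost. Recall ⊕ takes the minimum of its arguments and ⊗ takes their sum. Working out the expression (((-2 ⊕ -4) ⊕ (9 ⊗ 9)) ⊗ ((4 ⊗ 0) ⊕ (-3 ⊕ 8))) gives -7.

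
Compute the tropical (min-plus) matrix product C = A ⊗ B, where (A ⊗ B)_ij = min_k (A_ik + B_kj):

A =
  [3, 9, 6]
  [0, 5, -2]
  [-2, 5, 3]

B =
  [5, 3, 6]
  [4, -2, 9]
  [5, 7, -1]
A ⊗ B =
  [8, 6, 5]
  [3, 3, -3]
  [3, 1, 2]

Apply the min-plus product entry-by-entry:
  C[0][0] = min over k of (A[0][0] + B[0][0] = 3 + 5 = 8, A[0][1] + B[1][0] = 9 + 4 = 13, A[0][2] + B[2][0] = 6 + 5 = 11) = 8 (attained at k = 0)
  C[0][1] = min over k of (A[0][0] + B[0][1] = 3 + 3 = 6, A[0][1] + B[1][1] = 9 + -2 = 7, A[0][2] + B[2][1] = 6 + 7 = 13) = 6 (attained at k = 0)
  C[0][2] = min over k of (A[0][0] + B[0][2] = 3 + 6 = 9, A[0][1] + B[1][2] = 9 + 9 = 18, A[0][2] + B[2][2] = 6 + -1 = 5) = 5 (attained at k = 2)
  C[1][0] = min over k of (A[1][0] + B[0][0] = 0 + 5 = 5, A[1][1] + B[1][0] = 5 + 4 = 9, A[1][2] + B[2][0] = -2 + 5 = 3) = 3 (attained at k = 2)
  C[1][1] = min over k of (A[1][0] + B[0][1] = 0 + 3 = 3, A[1][1] + B[1][1] = 5 + -2 = 3, A[1][2] + B[2][1] = -2 + 7 = 5) = 3 (attained at k = 0)
  C[1][2] = min over k of (A[1][0] + B[0][2] = 0 + 6 = 6, A[1][1] + B[1][2] = 5 + 9 = 14, A[1][2] + B[2][2] = -2 + -1 = -3) = -3 (attained at k = 2)
  C[2][0] = min over k of (A[2][0] + B[0][0] = -2 + 5 = 3, A[2][1] + B[1][0] = 5 + 4 = 9, A[2][2] + B[2][0] = 3 + 5 = 8) = 3 (attained at k = 0)
  C[2][1] = min over k of (A[2][0] + B[0][1] = -2 + 3 = 1, A[2][1] + B[1][1] = 5 + -2 = 3, A[2][2] + B[2][1] = 3 + 7 = 10) = 1 (attained at k = 0)
  C[2][2] = min over k of (A[2][0] + B[0][2] = -2 + 6 = 4, A[2][1] + B[1][2] = 5 + 9 = 14, A[2][2] + B[2][2] = 3 + -1 = 2) = 2 (attained at k = 2)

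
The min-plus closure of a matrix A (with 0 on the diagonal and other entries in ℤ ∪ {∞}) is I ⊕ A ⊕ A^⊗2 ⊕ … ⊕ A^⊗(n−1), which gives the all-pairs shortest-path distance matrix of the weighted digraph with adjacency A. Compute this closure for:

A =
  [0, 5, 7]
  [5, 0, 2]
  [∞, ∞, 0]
Closure =
  [0, 5, 7]
  [5, 0, 2]
  [∞, ∞, 0]

This is the Floyd-Warshall all-pairs shortest-path computation. For each intermediate vertex k = 0, 1, …, 2, update dist[i][j] ← min(dist[i][j], dist[i][k] + dist[k][j]). The final matrix gives, for each (i, j), the minimum total weight of any directed path from i to j (possibly empty when i = j).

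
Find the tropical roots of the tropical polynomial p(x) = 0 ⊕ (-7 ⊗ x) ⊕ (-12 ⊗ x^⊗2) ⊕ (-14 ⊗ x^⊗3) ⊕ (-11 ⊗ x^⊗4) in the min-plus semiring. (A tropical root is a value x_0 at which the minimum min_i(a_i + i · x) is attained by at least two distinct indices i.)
Roots: {-3, 2, 5, 7}

Each tropical root is a break point of the lower envelope of the lines y = a_i + i · x (there are 5 lines, with slopes 0, 1, ..., 4). Only the lines that attain the minimum somewhere contribute to roots; other lines are dominated. Here the surviving (envelope) indices are i = 4, i = 3, i = 2, i = 1, i = 0.
Intersections between consecutive envelope lines give the roots: for adjacent envelope indices i < j the intersection is x = (a_i − a_j) / (j − i). Reading off the sorted break points: {-3, 2, 5, 7}.
Verification: at each break x_0, at least two indices attain the minimum of min_i(a_i + i · x_0).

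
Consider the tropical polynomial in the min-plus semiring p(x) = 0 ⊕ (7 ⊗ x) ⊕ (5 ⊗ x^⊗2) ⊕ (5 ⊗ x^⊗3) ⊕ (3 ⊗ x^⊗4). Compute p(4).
p(4) = 0

A tropical monomial a ⊗ x^⊗i evaluates to a + i · x. Evaluating each term at x = 4:
  Term 0 contributes 0 + 0 · 4 = 0
  Term 1 contributes 7 + 1 · 4 = 11
  Term 2 contributes 5 + 2 · 4 = 13
  Term 3 contributes 5 + 3 · 4 = 17
  Term 4 contributes 3 + 4 · 4 = 19
p(4) = ⊕ of these = min[0, 11, 13, 17, 19] = 0.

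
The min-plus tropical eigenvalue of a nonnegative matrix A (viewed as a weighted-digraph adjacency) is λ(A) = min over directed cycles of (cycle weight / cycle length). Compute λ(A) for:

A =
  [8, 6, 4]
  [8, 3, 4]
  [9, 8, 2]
λ(A) = 2

Enumerate directed cycles and compute their means (weight / length). Sample:
  cycle 0 → 0: weight = 8, length = 1, mean = 8/1 ≈ 8.000
  cycle 1 → 1: weight = 3, length = 1, mean = 3/1 ≈ 3.000
  cycle 2 → 2: weight = 2, length = 1, mean = 2/1 ≈ 2.000
  cycle 0 → 1 → 0: weight = 14, length = 2, mean = 14/2 ≈ 7.000
  cycle 0 → 2 → 0: weight = 13, length = 2, mean = 13/2 ≈ 6.500
  cycle 1 → 0 → 1: weight = 14, length = 2, mean = 14/2 ≈ 7.000
Minimum mean = 2.000, attained e.g. along the cycle 2 → 2 with weight 2 and length 1. So λ(A) = 2/1 = 2.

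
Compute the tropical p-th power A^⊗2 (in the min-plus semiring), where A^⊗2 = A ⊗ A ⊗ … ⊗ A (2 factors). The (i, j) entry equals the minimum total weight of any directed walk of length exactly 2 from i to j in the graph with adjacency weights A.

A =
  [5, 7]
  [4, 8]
A^⊗2 =
  [10, 12]
  [9, 11]

Each entry (A^⊗2)_ij equals the minimum over all length-2 walks i = v_0 → v_1 → … → v_2 = j of Σ_t A[v_t][v_{t+1}]. For example, for (i, j) = (0, 1) we minimise over 2 possible intermediate vertex sequences; the minimum is 12, attained along the walk 0 → 0 → 1.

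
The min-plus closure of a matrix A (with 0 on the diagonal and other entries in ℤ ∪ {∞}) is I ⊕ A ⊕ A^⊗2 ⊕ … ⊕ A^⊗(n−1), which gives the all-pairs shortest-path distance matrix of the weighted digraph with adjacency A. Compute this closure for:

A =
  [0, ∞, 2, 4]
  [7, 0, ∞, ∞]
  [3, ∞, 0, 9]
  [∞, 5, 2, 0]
Closure =
  [0, 9, 2, 4]
  [7, 0, 9, 11]
  [3, 12, 0, 7]
  [5, 5, 2, 0]

This is the Floyd-Warshall all-pairs shortest-path computation. For each intermediate vertex k = 0, 1, …, 3, update dist[i][j] ← min(dist[i][j], dist[i][k] + dist[k][j]). The final matrix gives, for each (i, j), the minimum total weight of any directed path from i to j (possibly empty when i = j).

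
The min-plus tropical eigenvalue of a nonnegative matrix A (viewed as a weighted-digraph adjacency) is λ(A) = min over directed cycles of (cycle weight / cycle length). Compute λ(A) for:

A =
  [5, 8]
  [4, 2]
λ(A) = 2

Enumerate directed cycles and compute their means (weight / length). Sample:
  cycle 0 → 0: weight = 5, length = 1, mean = 5/1 ≈ 5.000
  cycle 1 → 1: weight = 2, length = 1, mean = 2/1 ≈ 2.000
  cycle 0 → 1 → 0: weight = 12, length = 2, mean = 12/2 ≈ 6.000
  cycle 1 → 0 → 1: weight = 12, length = 2, mean = 12/2 ≈ 6.000
Minimum mean = 2.000, attained e.g. along the cycle 1 → 1 with weight 2 and length 1. So λ(A) = 2/1 = 2.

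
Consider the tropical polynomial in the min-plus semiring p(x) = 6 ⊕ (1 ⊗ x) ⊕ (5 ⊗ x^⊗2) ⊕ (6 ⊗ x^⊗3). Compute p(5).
p(5) = 6

A tropical monomial a ⊗ x^⊗i evaluates to a + i · x. Evaluating each term at x = 5:
  Term 0 contributes 6 + 0 · 5 = 6
  Term 1 contributes 1 + 1 · 5 = 6
  Term 2 contributes 5 + 2 · 5 = 15
  Term 3 contributes 6 + 3 · 5 = 21
p(5) = ⊕ of these = min[6, 6, 15, 21] = 6.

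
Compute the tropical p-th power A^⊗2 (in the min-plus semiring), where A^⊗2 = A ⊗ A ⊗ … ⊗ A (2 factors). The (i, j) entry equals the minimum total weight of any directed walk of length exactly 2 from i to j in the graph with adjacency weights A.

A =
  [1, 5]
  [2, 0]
A^⊗2 =
  [2, 5]
  [2, 0]

Each entry (A^⊗2)_ij equals the minimum over all length-2 walks i = v_0 → v_1 → … → v_2 = j of Σ_t A[v_t][v_{t+1}]. For example, for (i, j) = (0, 1) we minimise over 2 possible intermediate vertex sequences; the minimum is 5, attained along the walk 0 → 1 → 1.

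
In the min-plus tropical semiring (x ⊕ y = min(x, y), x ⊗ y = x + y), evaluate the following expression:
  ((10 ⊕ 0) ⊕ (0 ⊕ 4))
((10 ⊕ 0) ⊕ (0 ⊕ 4)) = 0

Expand innermost to outermost. Recall ⊕ takes the minimum of its arguments and ⊗ takes their sum. Working out the expression ((10 ⊕ 0) ⊕ (0 ⊕ 4)) gives 0.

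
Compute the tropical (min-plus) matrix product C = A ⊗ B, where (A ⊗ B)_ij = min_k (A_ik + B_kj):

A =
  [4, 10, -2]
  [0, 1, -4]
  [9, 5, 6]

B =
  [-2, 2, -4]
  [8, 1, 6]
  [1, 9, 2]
A ⊗ B =
  [-1, 6, 0]
  [-3, 2, -4]
  [7, 6, 5]

Apply the min-plus product entry-by-entry:
  C[0][0] = min over k of (A[0][0] + B[0][0] = 4 + -2 = 2, A[0][1] + B[1][0] = 10 + 8 = 18, A[0][2] + B[2][0] = -2 + 1 = -1) = -1 (attained at k = 2)
  C[0][1] = min over k of (A[0][0] + B[0][1] = 4 + 2 = 6, A[0][1] + B[1][1] = 10 + 1 = 11, A[0][2] + B[2][1] = -2 + 9 = 7) = 6 (attained at k = 0)
  C[0][2] = min over k of (A[0][0] + B[0][2] = 4 + -4 = 0, A[0][1] + B[1][2] = 10 + 6 = 16, A[0][2] + B[2][2] = -2 + 2 = 0) = 0 (attained at k = 0)
  C[1][0] = min over k of (A[1][0] + B[0][0] = 0 + -2 = -2, A[1][1] + B[1][0] = 1 + 8 = 9, A[1][2] + B[2][0] = -4 + 1 = -3) = -3 (attained at k = 2)
  C[1][1] = min over k of (A[1][0] + B[0][1] = 0 + 2 = 2, A[1][1] + B[1][1] = 1 + 1 = 2, A[1][2] + B[2][1] = -4 + 9 = 5) = 2 (attained at k = 0)
  C[1][2] = min over k of (A[1][0] + B[0][2] = 0 + -4 = -4, A[1][1] + B[1][2] = 1 + 6 = 7, A[1][2] + B[2][2] = -4 + 2 = -2) = -4 (attained at k = 0)
  C[2][0] = min over k of (A[2][0] + B[0][0] = 9 + -2 = 7, A[2][1] + B[1][0] = 5 + 8 = 13, A[2][2] + B[2][0] = 6 + 1 = 7) = 7 (attained at k = 0)
  C[2][1] = min over k of (A[2][0] + B[0][1] = 9 + 2 = 11, A[2][1] + B[1][1] = 5 + 1 = 6, A[2][2] + B[2][1] = 6 + 9 = 15) = 6 (attained at k = 1)
  C[2][2] = min over k of (A[2][0] + B[0][2] = 9 + -4 = 5, A[2][1] + B[1][2] = 5 + 6 = 11, A[2][2] + B[2][2] = 6 + 2 = 8) = 5 (attained at k = 0)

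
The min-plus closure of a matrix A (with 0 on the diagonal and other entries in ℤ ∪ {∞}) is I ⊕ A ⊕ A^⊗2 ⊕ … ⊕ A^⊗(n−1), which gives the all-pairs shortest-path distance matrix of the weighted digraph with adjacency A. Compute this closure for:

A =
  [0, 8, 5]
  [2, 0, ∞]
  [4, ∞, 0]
Closure =
  [0, 8, 5]
  [2, 0, 7]
  [4, 12, 0]

This is the Floyd-Warshall all-pairs shortest-path computation. For each intermediate vertex k = 0, 1, …, 2, update dist[i][j] ← min(dist[i][j], dist[i][k] + dist[k][j]). The final matrix gives, for each (i, j), the minimum total weight of any directed path from i to j (possibly empty when i = j).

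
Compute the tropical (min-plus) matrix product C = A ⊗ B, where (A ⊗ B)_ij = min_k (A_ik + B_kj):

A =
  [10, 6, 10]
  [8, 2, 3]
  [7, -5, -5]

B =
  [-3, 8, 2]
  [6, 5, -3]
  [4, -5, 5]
A ⊗ B =
  [7, 5, 3]
  [5, -2, -1]
  [-1, -10, -8]

Apply the min-plus product entry-by-entry:
  C[0][0] = min over k of (A[0][0] + B[0][0] = 10 + -3 = 7, A[0][1] + B[1][0] = 6 + 6 = 12, A[0][2] + B[2][0] = 10 + 4 = 14) = 7 (attained at k = 0)
  C[0][1] = min over k of (A[0][0] + B[0][1] = 10 + 8 = 18, A[0][1] + B[1][1] = 6 + 5 = 11, A[0][2] + B[2][1] = 10 + -5 = 5) = 5 (attained at k = 2)
  C[0][2] = min over k of (A[0][0] + B[0][2] = 10 + 2 = 12, A[0][1] + B[1][2] = 6 + -3 = 3, A[0][2] + B[2][2] = 10 + 5 = 15) = 3 (attained at k = 1)
  C[1][0] = min over k of (A[1][0] + B[0][0] = 8 + -3 = 5, A[1][1] + B[1][0] = 2 + 6 = 8, A[1][2] + B[2][0] = 3 + 4 = 7) = 5 (attained at k = 0)
  C[1][1] = min over k of (A[1][0] + B[0][1] = 8 + 8 = 16, A[1][1] + B[1][1] = 2 + 5 = 7, A[1][2] + B[2][1] = 3 + -5 = -2) = -2 (attained at k = 2)
  C[1][2] = min over k of (A[1][0] + B[0][2] = 8 + 2 = 10, A[1][1] + B[1][2] = 2 + -3 = -1, A[1][2] + B[2][2] = 3 + 5 = 8) = -1 (attained at k = 1)
  C[2][0] = min over k of (A[2][0] + B[0][0] = 7 + -3 = 4, A[2][1] + B[1][0] = -5 + 6 = 1, A[2][2] + B[2][0] = -5 + 4 = -1) = -1 (attained at k = 2)
  C[2][1] = min over k of (A[2][0] + B[0][1] = 7 + 8 = 15, A[2][1] + B[1][1] = -5 + 5 = 0, A[2][2] + B[2][1] = -5 + -5 = -10) = -10 (attained at k = 2)
  C[2][2] = min over k of (A[2][0] + B[0][2] = 7 + 2 = 9, A[2][1] + B[1][2] = -5 + -3 = -8, A[2][2] + B[2][2] = -5 + 5 = 0) = -8 (attained at k = 1)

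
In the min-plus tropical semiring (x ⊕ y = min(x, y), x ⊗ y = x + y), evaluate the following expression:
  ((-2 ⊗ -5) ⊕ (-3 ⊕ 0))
((-2 ⊗ -5) ⊕ (-3 ⊕ 0)) = -7

Expand innermost to outermost. Recall ⊕ takes the minimum of its arguments and ⊗ takes their sum. Working out the expression ((-2 ⊗ -5) ⊕ (-3 ⊕ 0)) gives -7.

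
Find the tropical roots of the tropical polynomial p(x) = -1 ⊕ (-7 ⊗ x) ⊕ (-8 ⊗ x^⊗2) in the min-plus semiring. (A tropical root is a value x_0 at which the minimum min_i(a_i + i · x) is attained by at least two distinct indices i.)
Roots: {1, 6}

Each tropical root is a break point of the lower envelope of the lines y = a_i + i · x (there are 3 lines, with slopes 0, 1, ..., 2). Only the lines that attain the minimum somewhere contribute to roots; other lines are dominated. Here the surviving (envelope) indices are i = 2, i = 1, i = 0.
Intersections between consecutive envelope lines give the roots: for adjacent envelope indices i < j the intersection is x = (a_i − a_j) / (j − i). Reading off the sorted break points: {1, 6}.
Verification: at each break x_0, at least two indices attain the minimum of min_i(a_i + i · x_0).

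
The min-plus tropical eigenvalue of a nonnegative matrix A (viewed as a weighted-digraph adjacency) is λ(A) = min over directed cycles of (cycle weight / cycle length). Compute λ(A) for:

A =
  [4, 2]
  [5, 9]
λ(A) = 7/2

Enumerate directed cycles and compute their means (weight / length). Sample:
  cycle 0 → 0: weight = 4, length = 1, mean = 4/1 ≈ 4.000
  cycle 1 → 1: weight = 9, length = 1, mean = 9/1 ≈ 9.000
  cycle 0 → 1 → 0: weight = 7, length = 2, mean = 7/2 ≈ 3.500
  cycle 1 → 0 → 1: weight = 7, length = 2, mean = 7/2 ≈ 3.500
Minimum mean = 3.500, attained e.g. along the cycle 0 → 1 → 0 with weight 7 and length 2. So λ(A) = 7/2 = 7/2.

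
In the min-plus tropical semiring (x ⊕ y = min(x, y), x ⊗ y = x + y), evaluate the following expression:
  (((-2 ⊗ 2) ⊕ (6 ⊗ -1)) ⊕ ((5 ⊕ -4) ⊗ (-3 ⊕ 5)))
(((-2 ⊗ 2) ⊕ (6 ⊗ -1)) ⊕ ((5 ⊕ -4) ⊗ (-3 ⊕ 5))) = -7

Expand innermost to outermost. Recall ⊕ takes the minimum of its arguments and ⊗ takes their sum. Working out the expression (((-2 ⊗ 2) ⊕ (6 ⊗ -1)) ⊕ ((5 ⊕ -4) ⊗ (-3 ⊕ 5))) gives -7.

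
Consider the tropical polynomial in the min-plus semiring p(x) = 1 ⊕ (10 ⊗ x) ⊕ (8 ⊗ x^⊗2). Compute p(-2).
p(-2) = 1

A tropical monomial a ⊗ x^⊗i evaluates to a + i · x. Evaluating each term at x = -2:
  Term 0 contributes 1 + 0 · -2 = 1
  Term 1 contributes 10 + 1 · -2 = 8
  Term 2 contributes 8 + 2 · -2 = 4
p(-2) = ⊕ of these = min[1, 8, 4] = 1.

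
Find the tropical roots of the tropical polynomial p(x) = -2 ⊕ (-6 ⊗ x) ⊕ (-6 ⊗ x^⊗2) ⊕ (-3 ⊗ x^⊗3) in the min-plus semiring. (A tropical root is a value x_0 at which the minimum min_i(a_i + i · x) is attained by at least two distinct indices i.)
Roots: {-3, 0, 4}

Each tropical root is a break point of the lower envelope of the lines y = a_i + i · x (there are 4 lines, with slopes 0, 1, ..., 3). Only the lines that attain the minimum somewhere contribute to roots; other lines are dominated. Here the surviving (envelope) indices are i = 3, i = 2, i = 1, i = 0.
Intersections between consecutive envelope lines give the roots: for adjacent envelope indices i < j the intersection is x = (a_i − a_j) / (j − i). Reading off the sorted break points: {-3, 0, 4}.
Verification: at each break x_0, at least two indices attain the minimum of min_i(a_i + i · x_0).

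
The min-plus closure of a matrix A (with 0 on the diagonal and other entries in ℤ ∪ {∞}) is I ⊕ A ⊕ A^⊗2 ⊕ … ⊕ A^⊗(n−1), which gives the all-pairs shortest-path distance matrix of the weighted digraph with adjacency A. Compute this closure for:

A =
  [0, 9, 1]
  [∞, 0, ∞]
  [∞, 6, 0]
Closure =
  [0, 7, 1]
  [∞, 0, ∞]
  [∞, 6, 0]

This is the Floyd-Warshall all-pairs shortest-path computation. For each intermediate vertex k = 0, 1, …, 2, update dist[i][j] ← min(dist[i][j], dist[i][k] + dist[k][j]). The final matrix gives, for each (i, j), the minimum total weight of any directed path from i to j (possibly empty when i = j).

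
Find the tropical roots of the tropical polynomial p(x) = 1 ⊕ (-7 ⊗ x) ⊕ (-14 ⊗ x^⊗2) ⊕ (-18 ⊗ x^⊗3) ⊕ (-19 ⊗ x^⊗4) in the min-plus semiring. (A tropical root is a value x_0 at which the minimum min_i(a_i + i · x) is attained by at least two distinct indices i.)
Roots: {1, 4, 7, 8}

Each tropical root is a break point of the lower envelope of the lines y = a_i + i · x (there are 5 lines, with slopes 0, 1, ..., 4). Only the lines that attain the minimum somewhere contribute to roots; other lines are dominated. Here the surviving (envelope) indices are i = 4, i = 3, i = 2, i = 1, i = 0.
Intersections between consecutive envelope lines give the roots: for adjacent envelope indices i < j the intersection is x = (a_i − a_j) / (j − i). Reading off the sorted break points: {1, 4, 7, 8}.
Verification: at each break x_0, at least two indices attain the minimum of min_i(a_i + i · x_0).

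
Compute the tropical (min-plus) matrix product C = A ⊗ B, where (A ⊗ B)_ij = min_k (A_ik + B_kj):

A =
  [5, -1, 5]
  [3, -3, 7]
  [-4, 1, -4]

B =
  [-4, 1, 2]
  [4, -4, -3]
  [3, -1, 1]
A ⊗ B =
  [1, -5, -4]
  [-1, -7, -6]
  [-8, -5, -3]

Apply the min-plus product entry-by-entry:
  C[0][0] = min over k of (A[0][0] + B[0][0] = 5 + -4 = 1, A[0][1] + B[1][0] = -1 + 4 = 3, A[0][2] + B[2][0] = 5 + 3 = 8) = 1 (attained at k = 0)
  C[0][1] = min over k of (A[0][0] + B[0][1] = 5 + 1 = 6, A[0][1] + B[1][1] = -1 + -4 = -5, A[0][2] + B[2][1] = 5 + -1 = 4) = -5 (attained at k = 1)
  C[0][2] = min over k of (A[0][0] + B[0][2] = 5 + 2 = 7, A[0][1] + B[1][2] = -1 + -3 = -4, A[0][2] + B[2][2] = 5 + 1 = 6) = -4 (attained at k = 1)
  C[1][0] = min over k of (A[1][0] + B[0][0] = 3 + -4 = -1, A[1][1] + B[1][0] = -3 + 4 = 1, A[1][2] + B[2][0] = 7 + 3 = 10) = -1 (attained at k = 0)
  C[1][1] = min over k of (A[1][0] + B[0][1] = 3 + 1 = 4, A[1][1] + B[1][1] = -3 + -4 = -7, A[1][2] + B[2][1] = 7 + -1 = 6) = -7 (attained at k = 1)
  C[1][2] = min over k of (A[1][0] + B[0][2] = 3 + 2 = 5, A[1][1] + B[1][2] = -3 + -3 = -6, A[1][2] + B[2][2] = 7 + 1 = 8) = -6 (attained at k = 1)
  C[2][0] = min over k of (A[2][0] + B[0][0] = -4 + -4 = -8, A[2][1] + B[1][0] = 1 + 4 = 5, A[2][2] + B[2][0] = -4 + 3 = -1) = -8 (attained at k = 0)
  C[2][1] = min over k of (A[2][0] + B[0][1] = -4 + 1 = -3, A[2][1] + B[1][1] = 1 + -4 = -3, A[2][2] + B[2][1] = -4 + -1 = -5) = -5 (attained at k = 2)
  C[2][2] = min over k of (A[2][0] + B[0][2] = -4 + 2 = -2, A[2][1] + B[1][2] = 1 + -3 = -2, A[2][2] + B[2][2] = -4 + 1 = -3) = -3 (attained at k = 2)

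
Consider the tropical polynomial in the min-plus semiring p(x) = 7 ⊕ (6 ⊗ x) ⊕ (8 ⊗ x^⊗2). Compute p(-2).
p(-2) = 4

A tropical monomial a ⊗ x^⊗i evaluates to a + i · x. Evaluating each term at x = -2:
  Term 0 contributes 7 + 0 · -2 = 7
  Term 1 contributes 6 + 1 · -2 = 4
  Term 2 contributes 8 + 2 · -2 = 4
p(-2) = ⊕ of these = min[7, 4, 4] = 4.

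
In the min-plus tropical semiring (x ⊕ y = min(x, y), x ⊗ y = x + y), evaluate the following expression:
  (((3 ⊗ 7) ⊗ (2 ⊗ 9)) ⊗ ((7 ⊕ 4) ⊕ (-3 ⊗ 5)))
(((3 ⊗ 7) ⊗ (2 ⊗ 9)) ⊗ ((7 ⊕ 4) ⊕ (-3 ⊗ 5))) = 23

Expand innermost to outermost. Recall ⊕ takes the minimum of its arguments and ⊗ takes their sum. Working out the expression (((3 ⊗ 7) ⊗ (2 ⊗ 9)) ⊗ ((7 ⊕ 4) ⊕ (-3 ⊗ 5))) gives 23.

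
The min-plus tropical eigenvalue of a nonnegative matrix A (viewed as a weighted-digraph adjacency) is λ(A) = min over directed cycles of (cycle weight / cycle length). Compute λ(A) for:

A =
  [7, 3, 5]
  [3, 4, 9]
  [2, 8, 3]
λ(A) = 3

Enumerate directed cycles and compute their means (weight / length). Sample:
  cycle 0 → 0: weight = 7, length = 1, mean = 7/1 ≈ 7.000
  cycle 1 → 1: weight = 4, length = 1, mean = 4/1 ≈ 4.000
  cycle 2 → 2: weight = 3, length = 1, mean = 3/1 ≈ 3.000
  cycle 0 → 1 → 0: weight = 6, length = 2, mean = 6/2 ≈ 3.000
  cycle 0 → 2 → 0: weight = 7, length = 2, mean = 7/2 ≈ 3.500
  cycle 1 → 0 → 1: weight = 6, length = 2, mean = 6/2 ≈ 3.000
Minimum mean = 3.000, attained e.g. along the cycle 2 → 2 with weight 3 and length 1. So λ(A) = 3/1 = 3.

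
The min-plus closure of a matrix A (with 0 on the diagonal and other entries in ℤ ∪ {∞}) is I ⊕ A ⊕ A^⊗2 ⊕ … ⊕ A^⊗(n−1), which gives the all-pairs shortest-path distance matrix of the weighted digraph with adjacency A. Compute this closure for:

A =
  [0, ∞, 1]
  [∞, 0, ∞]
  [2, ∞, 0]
Closure =
  [0, ∞, 1]
  [∞, 0, ∞]
  [2, ∞, 0]

This is the Floyd-Warshall all-pairs shortest-path computation. For each intermediate vertex k = 0, 1, …, 2, update dist[i][j] ← min(dist[i][j], dist[i][k] + dist[k][j]). The final matrix gives, for each (i, j), the minimum total weight of any directed path from i to j (possibly empty when i = j).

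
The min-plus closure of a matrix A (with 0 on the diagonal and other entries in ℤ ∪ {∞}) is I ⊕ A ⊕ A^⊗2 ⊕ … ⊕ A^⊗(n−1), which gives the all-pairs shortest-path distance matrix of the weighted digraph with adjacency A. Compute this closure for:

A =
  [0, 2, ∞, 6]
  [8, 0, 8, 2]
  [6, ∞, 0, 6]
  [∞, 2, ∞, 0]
Closure =
  [0, 2, 10, 4]
  [8, 0, 8, 2]
  [6, 8, 0, 6]
  [10, 2, 10, 0]

This is the Floyd-Warshall all-pairs shortest-path computation. For each intermediate vertex k = 0, 1, …, 3, update dist[i][j] ← min(dist[i][j], dist[i][k] + dist[k][j]). The final matrix gives, for each (i, j), the minimum total weight of any directed path from i to j (possibly empty when i = j).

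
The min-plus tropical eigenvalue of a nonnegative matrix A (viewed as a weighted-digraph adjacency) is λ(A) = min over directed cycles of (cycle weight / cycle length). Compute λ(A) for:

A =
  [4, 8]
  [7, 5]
λ(A) = 4

Enumerate directed cycles and compute their means (weight / length). Sample:
  cycle 0 → 0: weight = 4, length = 1, mean = 4/1 ≈ 4.000
  cycle 1 → 1: weight = 5, length = 1, mean = 5/1 ≈ 5.000
  cycle 0 → 1 → 0: weight = 15, length = 2, mean = 15/2 ≈ 7.500
  cycle 1 → 0 → 1: weight = 15, length = 2, mean = 15/2 ≈ 7.500
Minimum mean = 4.000, attained e.g. along the cycle 0 → 0 with weight 4 and length 1. So λ(A) = 4/1 = 4.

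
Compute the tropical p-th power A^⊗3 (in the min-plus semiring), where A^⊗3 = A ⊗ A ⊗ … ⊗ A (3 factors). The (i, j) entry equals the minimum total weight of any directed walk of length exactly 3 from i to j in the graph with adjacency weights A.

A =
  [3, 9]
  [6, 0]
A^⊗3 =
  [9, 9]
  [6, 0]

Each entry (A^⊗3)_ij equals the minimum over all length-3 walks i = v_0 → v_1 → … → v_3 = j of Σ_t A[v_t][v_{t+1}]. For example, for (i, j) = (0, 1) we minimise over 4 possible intermediate vertex sequences; the minimum is 9, attained along the walk 0 → 1 → 1 → 1.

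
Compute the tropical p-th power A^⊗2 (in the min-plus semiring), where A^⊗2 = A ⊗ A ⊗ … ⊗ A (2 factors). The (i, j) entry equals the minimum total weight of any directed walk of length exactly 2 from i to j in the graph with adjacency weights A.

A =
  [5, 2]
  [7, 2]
A^⊗2 =
  [9, 4]
  [9, 4]

Each entry (A^⊗2)_ij equals the minimum over all length-2 walks i = v_0 → v_1 → … → v_2 = j of Σ_t A[v_t][v_{t+1}]. For example, for (i, j) = (0, 1) we minimise over 2 possible intermediate vertex sequences; the minimum is 4, attained along the walk 0 → 1 → 1.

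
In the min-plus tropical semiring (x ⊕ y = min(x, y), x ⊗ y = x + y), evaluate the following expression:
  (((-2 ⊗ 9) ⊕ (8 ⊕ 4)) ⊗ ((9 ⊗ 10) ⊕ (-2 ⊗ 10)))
(((-2 ⊗ 9) ⊕ (8 ⊕ 4)) ⊗ ((9 ⊗ 10) ⊕ (-2 ⊗ 10))) = 12

Expand innermost to outermost. Recall ⊕ takes the minimum of its arguments and ⊗ takes their sum. Working out the expression (((-2 ⊗ 9) ⊕ (8 ⊕ 4)) ⊗ ((9 ⊗ 10) ⊕ (-2 ⊗ 10))) gives 12.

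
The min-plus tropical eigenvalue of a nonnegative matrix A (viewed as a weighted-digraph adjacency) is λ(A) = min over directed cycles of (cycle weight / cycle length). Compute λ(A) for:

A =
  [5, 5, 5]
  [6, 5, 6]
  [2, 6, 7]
λ(A) = 7/2

Enumerate directed cycles and compute their means (weight / length). Sample:
  cycle 0 → 0: weight = 5, length = 1, mean = 5/1 ≈ 5.000
  cycle 1 → 1: weight = 5, length = 1, mean = 5/1 ≈ 5.000
  cycle 2 → 2: weight = 7, length = 1, mean = 7/1 ≈ 7.000
  cycle 0 → 1 → 0: weight = 11, length = 2, mean = 11/2 ≈ 5.500
  cycle 0 → 2 → 0: weight = 7, length = 2, mean = 7/2 ≈ 3.500
  cycle 1 → 0 → 1: weight = 11, length = 2, mean = 11/2 ≈ 5.500
Minimum mean = 3.500, attained e.g. along the cycle 0 → 2 → 0 with weight 7 and length 2. So λ(A) = 7/2 = 7/2.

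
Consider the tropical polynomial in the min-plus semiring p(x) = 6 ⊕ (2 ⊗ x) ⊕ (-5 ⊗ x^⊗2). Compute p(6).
p(6) = 6

A tropical monomial a ⊗ x^⊗i evaluates to a + i · x. Evaluating each term at x = 6:
  Term 0 contributes 6 + 0 · 6 = 6
  Term 1 contributes 2 + 1 · 6 = 8
  Term 2 contributes -5 + 2 · 6 = 7
p(6) = ⊕ of these = min[6, 8, 7] = 6.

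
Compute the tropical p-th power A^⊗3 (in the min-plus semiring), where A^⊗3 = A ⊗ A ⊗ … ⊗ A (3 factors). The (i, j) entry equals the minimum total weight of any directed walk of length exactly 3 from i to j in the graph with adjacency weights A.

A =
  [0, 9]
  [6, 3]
A^⊗3 =
  [0, 9]
  [6, 9]

Each entry (A^⊗3)_ij equals the minimum over all length-3 walks i = v_0 → v_1 → … → v_3 = j of Σ_t A[v_t][v_{t+1}]. For example, for (i, j) = (0, 1) we minimise over 4 possible intermediate vertex sequences; the minimum is 9, attained along the walk 0 → 0 → 0 → 1.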